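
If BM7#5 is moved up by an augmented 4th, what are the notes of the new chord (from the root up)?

An augmented 4th up from B is E#, so the new chord is E# augmented major seventh.
- root: E#
- major 3rd: G##
- augmented 5th: B##
- major 7th: D##

E#, G##, B##, D##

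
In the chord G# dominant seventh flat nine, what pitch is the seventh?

G# dominant seventh flat nine is built on G♯; its 7th is a minor 7th above the root.
A seventh above G uses the letter F, and the minor 7th above G♯ is F♯.

F♯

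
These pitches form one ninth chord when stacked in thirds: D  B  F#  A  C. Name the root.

B

Arranged so that each adjacent pair is a third by letter name: B – D – F# – A – C.
The bottom of that stack, B, is the root (this is B minor seventh flat nine).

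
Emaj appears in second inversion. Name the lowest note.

B

Emaj in root position is E–G#–B.
Second inversion places the fifth in the bass, which is B.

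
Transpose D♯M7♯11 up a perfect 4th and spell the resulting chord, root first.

D# up a perfect 4th → G#. New chord: G# major seventh sharp eleven.
Root: G#
Major 3rd (3rd): B#
Perfect 5th (5th): D#
Major 7th (7th): F##
Augmented 11th (11th): C##

G#, B#, D#, F##, C##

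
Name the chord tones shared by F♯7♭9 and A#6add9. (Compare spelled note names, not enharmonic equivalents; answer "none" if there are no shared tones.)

A♯

F♯7♭9: F♯ A♯ C♯ E G
A#6add9: A♯ C𝄪 E♯ F𝄪 B♯
Common to both → A♯.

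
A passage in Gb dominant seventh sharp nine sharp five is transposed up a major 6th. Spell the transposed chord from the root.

E-flat – G – B – D-flat – F-sharp

Transposed root: G-flat → E-flat (major 6th up). So we spell E-flat dominant seventh sharp nine sharp five:
Root: E-flat
Major 3rd (3rd): G
Augmented 5th (5th): B
Minor 7th (7th): D-flat
Augmented 9th (9th): F-sharp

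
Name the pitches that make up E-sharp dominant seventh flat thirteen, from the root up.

Root E-sharp, quality dominant seventh flat thirteen:
- root: E-sharp
- major 3rd: G-double-sharp
- perfect 5th: B-sharp
- minor 7th: D-sharp
- minor 13th: C-sharp

E-sharp G-double-sharp B-sharp D-sharp C-sharp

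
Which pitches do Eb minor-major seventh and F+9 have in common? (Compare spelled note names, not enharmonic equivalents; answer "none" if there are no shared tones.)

Eb

Eb minor-major seventh: Eb Gb Bb D
F+9: F A C# Eb G
Common to both → Eb.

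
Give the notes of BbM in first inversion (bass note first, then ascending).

In root position, BbM is Bb–D–F.
First inversion puts the third (D) in the bass.

D, F, Bb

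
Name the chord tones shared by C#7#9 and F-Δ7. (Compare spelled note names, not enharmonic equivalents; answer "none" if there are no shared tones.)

none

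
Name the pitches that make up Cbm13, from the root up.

Root Cb, quality minor thirteenth:
Cb — root
Ebb — minor 3rd
Gb — perfect 5th
Bbb — minor 7th
Db — major 9th
Fb — perfect 11th
Ab — major 13th

Cb – Ebb – Gb – Bbb – Db – Fb – Ab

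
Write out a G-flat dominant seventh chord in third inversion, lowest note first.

F-flat, G-flat, B-flat, D-flat

In root position, G-flat dominant seventh is G-flat–B-flat–D-flat–F-flat.
Third inversion puts the seventh (F-flat) in the bass.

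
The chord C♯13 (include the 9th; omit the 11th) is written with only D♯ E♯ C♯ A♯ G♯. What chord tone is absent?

B

C♯13 = C♯, E♯, G♯, B, D♯, A♯. The voicing lacks the 7th (minor 7th), B.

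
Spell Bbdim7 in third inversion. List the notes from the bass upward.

In root position, Bbdim7 is Bb–Db–Fb–Abb.
Third inversion puts the seventh (Abb) in the bass.

Abb – Bb – Db – Fb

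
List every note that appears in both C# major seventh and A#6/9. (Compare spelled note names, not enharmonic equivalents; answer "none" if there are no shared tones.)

E#  B#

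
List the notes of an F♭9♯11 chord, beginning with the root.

F♭9♯11: dominant ninth sharp eleven on F♭.
- root: F♭
- major 3rd: A♭
- perfect 5th: C♭
- minor 7th: E𝄫
- major 9th: G♭
- augmented 11th: B♭

F♭, A♭, C♭, E𝄫, G♭, B♭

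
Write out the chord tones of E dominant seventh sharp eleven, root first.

E dominant seventh sharp eleven: dominant seventh sharp eleven on E.
root → E
3rd (major 3rd) → G#
5th (perfect 5th) → B
7th (minor 7th) → D
11th (augmented 11th) → A#

E, G#, B, D, A#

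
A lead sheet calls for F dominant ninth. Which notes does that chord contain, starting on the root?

F dominant ninth: dominant ninth on F.
root → F
3rd (major 3rd) → A
5th (perfect 5th) → C
7th (minor 7th) → E-flat
9th (major 9th) → G

F, A, C, E-flat, G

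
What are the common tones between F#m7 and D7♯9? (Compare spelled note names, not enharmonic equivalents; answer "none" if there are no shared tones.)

F#m7: F# A C# E
D7♯9: D F# A C E#
Common to both → F#, A.

F# A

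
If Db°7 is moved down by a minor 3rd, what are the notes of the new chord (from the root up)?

Bb – Db – Fb – Abb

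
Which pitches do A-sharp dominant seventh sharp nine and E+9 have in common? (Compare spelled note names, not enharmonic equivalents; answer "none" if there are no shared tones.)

G#

A-sharp dominant seventh sharp nine = A#, C##, E#, G#, B##.
E+9 = E, G#, B#, D, F#.
Shared: G#.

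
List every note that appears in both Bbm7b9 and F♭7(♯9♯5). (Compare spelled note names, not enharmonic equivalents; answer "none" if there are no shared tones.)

A♭

Bbm7b9: B♭ D♭ F A♭ C♭
F♭7(♯9♯5): F♭ A♭ C E𝄫 G
Common to both → A♭.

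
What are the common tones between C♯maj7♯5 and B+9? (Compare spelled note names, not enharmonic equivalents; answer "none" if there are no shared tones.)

C#

C♯maj7♯5 = C#, E#, G##, B#.
B+9 = B, D#, F##, A, C#.
Shared: C#.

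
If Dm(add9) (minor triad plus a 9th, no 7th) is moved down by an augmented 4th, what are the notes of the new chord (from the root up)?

Ab, Cb, Eb, Bb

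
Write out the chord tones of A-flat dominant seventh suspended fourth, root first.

A-flat dominant seventh suspended fourth: dominant seventh suspended fourth on A-flat.
A-flat — root
D-flat — perfect 4th
E-flat — perfect 5th
G-flat — minor 7th

A-flat, D-flat, E-flat, G-flat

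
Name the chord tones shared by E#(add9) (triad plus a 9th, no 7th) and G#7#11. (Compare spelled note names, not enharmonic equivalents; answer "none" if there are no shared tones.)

B#

E#(add9): E# G## B# F##
G#7#11: G# B# D# F# C##
Common to both → B#.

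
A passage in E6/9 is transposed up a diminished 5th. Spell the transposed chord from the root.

Transposed root: E → Bb (diminished 5th up). So we spell Bb six-nine:
- root: Bb
- major 3rd: D
- perfect 5th: F
- major 6th: G
- major 9th: C

Bb, D, F, G, C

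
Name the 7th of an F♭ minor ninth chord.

Ebb

Root of F♭ minor ninth = Fb. The 7th is a minor 7th: Fb up a minor 7th → Ebb.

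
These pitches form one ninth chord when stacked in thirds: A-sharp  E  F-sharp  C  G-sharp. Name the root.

F-sharp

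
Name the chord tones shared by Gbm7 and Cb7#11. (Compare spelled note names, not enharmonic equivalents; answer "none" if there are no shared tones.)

Gbm7: G♭ B𝄫 D♭ F♭
Cb7#11: C♭ E♭ G♭ B𝄫 F
Common to both → G♭, B𝄫.

G♭ – B𝄫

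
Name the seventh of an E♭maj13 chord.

D

E♭maj13 is built on Eb; its 7th is a major 7th above the root.
A seventh above E uses the letter D, and the major 7th above Eb is D.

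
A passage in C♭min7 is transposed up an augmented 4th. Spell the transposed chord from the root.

C♭ up an augmented 4th → F. New chord: F minor seventh.
F — root
A♭ — minor 3rd
C — perfect 5th
E♭ — minor 7th

F A♭ C E♭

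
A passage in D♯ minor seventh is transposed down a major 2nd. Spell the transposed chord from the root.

D-sharp down a major 2nd → C-sharp. New chord: C-sharp minor seventh.
- root: C-sharp
- minor 3rd: E
- perfect 5th: G-sharp
- minor 7th: B

C-sharp E G-sharp B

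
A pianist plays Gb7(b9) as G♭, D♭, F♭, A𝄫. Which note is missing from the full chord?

Gb7(b9) = G♭, B♭, D♭, F♭, A𝄫. The voicing lacks the 3rd (major 3rd), B♭.

B♭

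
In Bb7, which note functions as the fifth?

F

Bb7 is built on Bb; its 5th is a perfect 5th above the root.
A fifth above B uses the letter F, and the perfect 5th above Bb is F.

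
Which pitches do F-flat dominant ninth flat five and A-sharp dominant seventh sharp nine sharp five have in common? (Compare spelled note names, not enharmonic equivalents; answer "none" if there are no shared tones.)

none

F-flat dominant ninth flat five: F-flat A-flat C-double-flat E-double-flat G-flat
A-sharp dominant seventh sharp nine sharp five: A-sharp C-double-sharp E-double-sharp G-sharp B-double-sharp
Common to both → none.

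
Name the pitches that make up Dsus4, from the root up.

D  G  A

Dsus4 is a suspended fourth built on D.
- root: D
- perfect 4th: G
- perfect 5th: A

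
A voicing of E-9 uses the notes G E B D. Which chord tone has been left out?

E-9 = E, G, B, D, F#. The voicing lacks the 9th (major 9th), F#.

F#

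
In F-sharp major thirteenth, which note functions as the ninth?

Root of F-sharp major thirteenth = F-sharp. The 9th is a major 9th: F-sharp up a major 9th → G-sharp.

G-sharp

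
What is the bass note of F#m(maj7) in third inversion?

E♯

F#m(maj7) = F♯–A–C♯–E♯. Third inversion → seventh in the bass = E♯.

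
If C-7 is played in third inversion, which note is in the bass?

Bb

C-7 in root position is C–Eb–G–Bb.
Third inversion places the seventh in the bass, which is Bb.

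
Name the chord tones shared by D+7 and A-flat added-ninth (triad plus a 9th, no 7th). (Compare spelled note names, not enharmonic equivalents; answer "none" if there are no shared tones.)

D+7: D F# A# C
A-flat added-ninth: Ab C Eb Bb
Common to both → C.

C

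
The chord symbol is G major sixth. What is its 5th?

G major sixth is built on G; its 5th is a perfect 5th above the root.
A fifth above G uses the letter D, and the perfect 5th above G is D.

D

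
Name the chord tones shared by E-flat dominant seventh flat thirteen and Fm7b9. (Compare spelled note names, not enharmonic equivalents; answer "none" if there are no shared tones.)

E-flat dominant seventh flat thirteen = Eb, G, Bb, Db, Cb.
Fm7b9 = F, Ab, C, Eb, Gb.
Shared: Eb.

Eb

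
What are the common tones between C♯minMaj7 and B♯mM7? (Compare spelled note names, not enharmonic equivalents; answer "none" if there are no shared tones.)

B#

C♯minMaj7: C# E G# B#
B♯mM7: B# D# F## A##
Common to both → B#.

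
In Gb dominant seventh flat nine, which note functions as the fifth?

D-flat

Root of Gb dominant seventh flat nine = G-flat. The 5th is a perfect 5th: G-flat up a perfect 5th → D-flat.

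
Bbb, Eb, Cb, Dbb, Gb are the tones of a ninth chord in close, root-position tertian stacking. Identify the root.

Cb

Stacking in thirds gives Cb – Eb – Gb – Bbb – Dbb, so Cb is the root — Cb dominant seventh flat nine.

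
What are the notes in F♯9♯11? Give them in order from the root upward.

F♯9♯11 is a dominant ninth sharp eleven built on F#.
Root: F#
Major 3rd (3rd): A#
Perfect 5th (5th): C#
Minor 7th (7th): E
Major 9th (9th): G#
Augmented 11th (11th): B#

F#, A#, C#, E, G#, B#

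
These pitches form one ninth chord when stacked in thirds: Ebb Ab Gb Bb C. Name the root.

Ab

Arranged so that each adjacent pair is a third by letter name: Ab – C – Ebb – Gb – Bb.
The bottom of that stack, Ab, is the root (this is Ab dominant ninth flat five).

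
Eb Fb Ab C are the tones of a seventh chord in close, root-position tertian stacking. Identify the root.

Fb

Stacking in thirds gives Fb – Ab – C – Eb, so Fb is the root — Fb augmented major seventh.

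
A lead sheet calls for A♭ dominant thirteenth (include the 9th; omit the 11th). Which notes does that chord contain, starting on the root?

A♭ dominant thirteenth is a dominant thirteenth built on Ab.
Ab — root
C — major 3rd
Eb — perfect 5th
Gb — minor 7th
Bb — major 9th
F — major 13th

Ab C Eb Gb Bb F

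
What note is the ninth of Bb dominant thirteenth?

C

Bb dominant thirteenth is built on B♭; its 9th is a major 9th above the root.
A second above B uses the letter C, and the major 9th above B♭ is C.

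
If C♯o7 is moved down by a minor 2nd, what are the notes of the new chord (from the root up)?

B# – D# – F# – A

A minor 2nd down from C# is B#, so the new chord is B# diminished seventh.
Root: B#
Minor 3rd (3rd): D#
Diminished 5th (5th): F#
Diminished 7th (7th): A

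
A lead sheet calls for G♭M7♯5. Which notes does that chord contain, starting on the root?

G♭, B♭, D, F

Root G♭, quality augmented major seventh:
- root: G♭
- major 3rd: B♭
- augmented 5th: D
- major 7th: F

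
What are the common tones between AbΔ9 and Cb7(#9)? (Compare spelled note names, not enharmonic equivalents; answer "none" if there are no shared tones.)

AbΔ9: Ab C Eb G Bb
Cb7(#9): Cb Eb Gb Bbb D
Common to both → Eb.

Eb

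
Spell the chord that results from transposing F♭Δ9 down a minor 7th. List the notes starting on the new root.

Transposed root: F♭ → G♭ (minor 7th down). So we spell G♭ major ninth:
root → G♭
3rd (major 3rd) → B♭
5th (perfect 5th) → D♭
7th (major 7th) → F
9th (major 9th) → A♭

G♭, B♭, D♭, F, A♭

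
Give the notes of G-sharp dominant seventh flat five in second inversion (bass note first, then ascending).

D, F#, G#, B#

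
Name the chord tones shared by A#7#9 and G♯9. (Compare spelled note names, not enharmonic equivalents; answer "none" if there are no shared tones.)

A#7#9 = A#, C##, E#, G#, B##.
G♯9 = G#, B#, D#, F#, A#.
Shared: A#, G#.

A#  G#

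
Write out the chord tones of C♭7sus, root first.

Cb, Fb, Gb, Bbb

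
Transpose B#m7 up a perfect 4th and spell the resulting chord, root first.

E♯, G♯, B♯, D♯

A perfect 4th up from B♯ is E♯, so the new chord is E♯ minor seventh.
E♯ — root
G♯ — minor 3rd
B♯ — perfect 5th
D♯ — minor 7th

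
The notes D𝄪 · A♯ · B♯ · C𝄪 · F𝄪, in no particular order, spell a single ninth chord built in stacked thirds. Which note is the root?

Arranged so that each adjacent pair is a third by letter name: B♯ – D𝄪 – F𝄪 – A♯ – C𝄪.
The bottom of that stack, B♯, is the root (this is B♯ dominant ninth).

B♯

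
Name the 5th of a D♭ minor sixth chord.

A-flat

D♭ minor sixth is built on D-flat; its 5th is a perfect 5th above the root.
A fifth above D uses the letter A, and the perfect 5th above D-flat is A-flat.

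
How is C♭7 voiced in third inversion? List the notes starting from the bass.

B𝄫, C♭, E♭, G♭

C♭7 = C♭–E♭–G♭–B𝄫; third inversion → seventh (B𝄫) lowest.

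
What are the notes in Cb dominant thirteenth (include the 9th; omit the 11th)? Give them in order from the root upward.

C-flat, E-flat, G-flat, B-double-flat, D-flat, A-flat

Cb dominant thirteenth is a dominant thirteenth built on C-flat.
C-flat — root
E-flat — major 3rd
G-flat — perfect 5th
B-double-flat — minor 7th
D-flat — major 9th
A-flat — major 13th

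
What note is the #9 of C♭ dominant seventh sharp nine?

D

Root of C♭ dominant seventh sharp nine = Cb. The 9th is an augmented 9th: Cb up an augmented 9th → D.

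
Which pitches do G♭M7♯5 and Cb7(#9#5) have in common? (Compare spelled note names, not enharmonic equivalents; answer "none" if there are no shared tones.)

D

G♭M7♯5: Gb Bb D F
Cb7(#9#5): Cb Eb G Bbb D
Common to both → D.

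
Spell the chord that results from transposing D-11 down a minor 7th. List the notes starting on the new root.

E – G – B – D – F♯ – A

D down a minor 7th → E. New chord: E minor eleventh.
- root: E
- minor 3rd: G
- perfect 5th: B
- minor 7th: D
- major 9th: F♯
- perfect 11th: A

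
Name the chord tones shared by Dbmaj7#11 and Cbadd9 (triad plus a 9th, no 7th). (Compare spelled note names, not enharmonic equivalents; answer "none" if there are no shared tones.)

Db

Dbmaj7#11 = Db, F, Ab, C, G.
Cbadd9 = Cb, Eb, Gb, Db.
Shared: Db.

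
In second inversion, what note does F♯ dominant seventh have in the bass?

C#

F♯ dominant seventh = F#–A#–C#–E. Second inversion → fifth in the bass = C#.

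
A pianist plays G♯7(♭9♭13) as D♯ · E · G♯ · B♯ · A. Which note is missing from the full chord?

F♯

The full G♯7(♭9♭13) chord is G♯, B♯, D♯, F♯, A, E.
Comparing with the voicing, the minor 7th (7th) — F♯ — is absent.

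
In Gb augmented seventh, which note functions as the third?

Root of Gb augmented seventh = G-flat. The 3rd is a major 3rd: G-flat up a major 3rd → B-flat.

B-flat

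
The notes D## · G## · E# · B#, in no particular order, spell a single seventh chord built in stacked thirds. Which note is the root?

Stacking in thirds gives E# – G## – B# – D##, so E# is the root — E# major seventh.

E#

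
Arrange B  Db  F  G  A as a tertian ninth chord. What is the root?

G

Stacking in thirds gives G – B – Db – F – A, so G is the root — G dominant ninth flat five.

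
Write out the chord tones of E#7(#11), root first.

E# – G## – B# – D# – A##

E#7(#11) is a dominant seventh sharp eleven built on E#.
E# — root
G## — major 3rd
B# — perfect 5th
D# — minor 7th
A## — augmented 11th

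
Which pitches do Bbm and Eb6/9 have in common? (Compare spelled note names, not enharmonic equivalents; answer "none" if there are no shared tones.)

Bb – F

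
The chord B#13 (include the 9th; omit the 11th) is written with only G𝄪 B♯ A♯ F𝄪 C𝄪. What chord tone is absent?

D𝄪

B#13 = B♯, D𝄪, F𝄪, A♯, C𝄪, G𝄪. The voicing lacks the 3rd (major 3rd), D𝄪.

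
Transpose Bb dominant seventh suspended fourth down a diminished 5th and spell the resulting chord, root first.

E, A, B, D

Transposed root: Bb → E (diminished 5th down). So we spell E dominant seventh suspended fourth:
Root: E
Perfect 4th (4th): A
Perfect 5th (5th): B
Minor 7th (7th): D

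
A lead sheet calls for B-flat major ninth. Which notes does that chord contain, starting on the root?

B-flat major ninth: major ninth on Bb.
- root: Bb
- major 3rd: D
- perfect 5th: F
- major 7th: A
- major 9th: C

Bb, D, F, A, C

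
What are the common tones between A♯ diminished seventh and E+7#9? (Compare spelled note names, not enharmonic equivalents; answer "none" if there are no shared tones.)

A♯ diminished seventh: A# C# E G
E+7#9: E G# B# D F##
Common to both → E.

E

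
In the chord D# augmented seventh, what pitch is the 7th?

D# augmented seventh is built on D♯; its 7th is a minor 7th above the root.
A seventh above D uses the letter C, and the minor 7th above D♯ is C♯.

C♯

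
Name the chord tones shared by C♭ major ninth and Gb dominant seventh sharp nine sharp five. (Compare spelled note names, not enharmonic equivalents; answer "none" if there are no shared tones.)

Gb, Bb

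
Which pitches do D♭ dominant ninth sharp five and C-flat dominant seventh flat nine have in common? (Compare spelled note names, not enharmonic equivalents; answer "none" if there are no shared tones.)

C-flat  E-flat

D♭ dominant ninth sharp five = D-flat, F, A, C-flat, E-flat.
C-flat dominant seventh flat nine = C-flat, E-flat, G-flat, B-double-flat, D-double-flat.
Shared: C-flat, E-flat.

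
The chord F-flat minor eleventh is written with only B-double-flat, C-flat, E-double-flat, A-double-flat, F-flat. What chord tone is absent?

G-flat

F-flat minor eleventh = F-flat, A-double-flat, C-flat, E-double-flat, G-flat, B-double-flat. The voicing lacks the 9th (major 9th), G-flat.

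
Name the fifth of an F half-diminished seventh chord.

C♭

Root of F half-diminished seventh = F. The 5th is a diminished 5th: F up a diminished 5th → C♭.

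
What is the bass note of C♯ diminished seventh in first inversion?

E

C♯ diminished seventh = C#–E–G–Bb. First inversion → third in the bass = E.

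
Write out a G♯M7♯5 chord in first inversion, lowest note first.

B#, D##, F##, G#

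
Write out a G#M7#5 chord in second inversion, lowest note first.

G#M7#5 = G#–B#–D##–F##; second inversion → fifth (D##) lowest.

D## – F## – G# – B#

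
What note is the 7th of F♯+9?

Root of F♯+9 = F#. The 7th is a minor 7th: F# up a minor 7th → E.

E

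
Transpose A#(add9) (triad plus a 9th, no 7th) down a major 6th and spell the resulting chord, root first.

C#, E#, G#, D#

Transposed root: A# → C# (major 6th down). So we spell C# added-ninth:
Root: C#
Major 3rd (3rd): E#
Perfect 5th (5th): G#
Major 9th (9th): D#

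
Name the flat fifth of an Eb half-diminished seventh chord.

Eb half-diminished seventh is built on E♭; its 5th is a diminished 5th above the root.
A fifth above E uses the letter B, and the diminished 5th above E♭ is B𝄫.

B𝄫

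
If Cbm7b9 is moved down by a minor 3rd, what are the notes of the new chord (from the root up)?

Ab, Cb, Eb, Gb, Bbb

Transposed root: Cb → Ab (minor 3rd down). So we spell Ab minor seventh flat nine:
- root: Ab
- minor 3rd: Cb
- perfect 5th: Eb
- minor 7th: Gb
- minor 9th: Bbb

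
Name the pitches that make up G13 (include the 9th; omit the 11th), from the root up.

G  B  D  F  A  E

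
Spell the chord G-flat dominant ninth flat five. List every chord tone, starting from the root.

G-flat dominant ninth flat five: dominant ninth flat five on Gb.
- root: Gb
- major 3rd: Bb
- diminished 5th: Dbb
- minor 7th: Fb
- major 9th: Ab

Gb – Bb – Dbb – Fb – Ab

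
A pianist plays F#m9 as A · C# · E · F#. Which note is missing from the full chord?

G#

F#m9 = F#, A, C#, E, G#. The voicing lacks the 9th (major 9th), G#.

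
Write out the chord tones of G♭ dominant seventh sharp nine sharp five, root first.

G-flat – B-flat – D – F-flat – A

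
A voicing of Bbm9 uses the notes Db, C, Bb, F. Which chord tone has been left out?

Bbm9 = Bb, Db, F, Ab, C. The voicing lacks the 7th (minor 7th), Ab.

Ab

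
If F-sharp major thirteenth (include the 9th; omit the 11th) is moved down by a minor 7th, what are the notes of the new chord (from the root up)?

G# – B# – D# – F## – A# – E#

F# down a minor 7th → G#. New chord: G# major thirteenth.
G# — root
B# — major 3rd
D# — perfect 5th
F## — major 7th
A# — major 9th
E# — major 13th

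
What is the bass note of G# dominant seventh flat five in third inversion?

F#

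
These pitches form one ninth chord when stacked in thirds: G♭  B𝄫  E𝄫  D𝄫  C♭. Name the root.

C♭

Arranged so that each adjacent pair is a third by letter name: C♭ – E𝄫 – G♭ – B𝄫 – D𝄫.
The bottom of that stack, C♭, is the root (this is C♭ minor seventh flat nine).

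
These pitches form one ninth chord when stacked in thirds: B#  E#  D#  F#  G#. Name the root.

E#

Arranged so that each adjacent pair is a third by letter name: E# – G# – B# – D# – F#.
The bottom of that stack, E#, is the root (this is E# minor seventh flat nine).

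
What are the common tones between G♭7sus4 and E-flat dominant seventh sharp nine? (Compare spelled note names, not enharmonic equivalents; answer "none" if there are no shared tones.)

Db

G♭7sus4: Gb Cb Db Fb
E-flat dominant seventh sharp nine: Eb G Bb Db F#
Common to both → Db.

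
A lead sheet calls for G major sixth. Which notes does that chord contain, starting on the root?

Root G, quality major sixth:
- root: G
- major 3rd: B
- perfect 5th: D
- major 6th: E

G B D E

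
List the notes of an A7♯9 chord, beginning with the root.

A, C♯, E, G, B♯

Root A, quality dominant seventh sharp nine:
A — root
C♯ — major 3rd
E — perfect 5th
G — minor 7th
B♯ — augmented 9th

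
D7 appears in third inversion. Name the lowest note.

D7 in root position is D–F#–A–C.
Third inversion places the seventh in the bass, which is C.

C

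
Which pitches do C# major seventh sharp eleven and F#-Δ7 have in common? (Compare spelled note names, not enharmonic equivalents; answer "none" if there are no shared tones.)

C♯  E♯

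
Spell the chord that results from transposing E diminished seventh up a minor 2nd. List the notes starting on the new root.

Transposed root: E → F (minor 2nd up). So we spell F diminished seventh:
F — root
A-flat — minor 3rd
C-flat — diminished 5th
E-double-flat — diminished 7th

F, A-flat, C-flat, E-double-flat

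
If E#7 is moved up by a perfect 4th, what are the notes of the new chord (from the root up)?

A#  C##  E#  G#

Transposed root: E# → A# (perfect 4th up). So we spell A# dominant seventh:
root → A#
3rd (major 3rd) → C##
5th (perfect 5th) → E#
7th (minor 7th) → G#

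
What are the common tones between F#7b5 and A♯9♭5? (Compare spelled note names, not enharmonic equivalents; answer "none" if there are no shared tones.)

A#, E

F#7b5: F# A# C E
A♯9♭5: A# C## E G# B#
Common to both → A#, E.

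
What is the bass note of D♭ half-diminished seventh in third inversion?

C-flat

D♭ half-diminished seventh in root position is D-flat–F-flat–A-double-flat–C-flat.
Third inversion places the seventh in the bass, which is C-flat.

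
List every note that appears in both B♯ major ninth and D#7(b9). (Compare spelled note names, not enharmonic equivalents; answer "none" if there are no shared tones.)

B♯ major ninth: B# D## F## A## C##
D#7(b9): D# F## A# C# E
Common to both → F##.

F##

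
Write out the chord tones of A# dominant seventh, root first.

A-sharp, C-double-sharp, E-sharp, G-sharp

Root A-sharp, quality dominant seventh:
A-sharp — root
C-double-sharp — major 3rd
E-sharp — perfect 5th
G-sharp — minor 7th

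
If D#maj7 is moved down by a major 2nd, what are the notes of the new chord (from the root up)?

C#  E#  G#  B#

Transposed root: D# → C# (major 2nd down). So we spell C# major seventh:
- root: C#
- major 3rd: E#
- perfect 5th: G#
- major 7th: B#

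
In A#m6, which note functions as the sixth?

F##

Root of A#m6 = A#. The 6th is a major 6th: A# up a major 6th → F##.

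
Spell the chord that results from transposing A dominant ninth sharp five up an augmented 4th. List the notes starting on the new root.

D-sharp, F-double-sharp, A-double-sharp, C-sharp, E-sharp

An augmented 4th up from A is D-sharp, so the new chord is D-sharp dominant ninth sharp five.
Root: D-sharp
Major 3rd (3rd): F-double-sharp
Augmented 5th (5th): A-double-sharp
Minor 7th (7th): C-sharp
Major 9th (9th): E-sharp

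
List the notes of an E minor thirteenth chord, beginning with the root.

E minor thirteenth is a minor thirteenth built on E.
- root: E
- minor 3rd: G
- perfect 5th: B
- minor 7th: D
- major 9th: F♯
- perfect 11th: A
- major 13th: C♯

E, G, B, D, F♯, A, C♯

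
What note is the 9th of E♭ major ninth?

E♭ major ninth is built on E-flat; its 9th is a major 9th above the root.
A second above E uses the letter F, and the major 9th above E-flat is F.

F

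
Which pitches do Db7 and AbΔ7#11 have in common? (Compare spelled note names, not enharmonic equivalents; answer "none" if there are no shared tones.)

Db7: Db F Ab Cb
AbΔ7#11: Ab C Eb G D
Common to both → Ab.

Ab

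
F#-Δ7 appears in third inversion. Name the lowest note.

E#

F#-Δ7 in root position is F#–A–C#–E#.
Third inversion places the seventh in the bass, which is E#.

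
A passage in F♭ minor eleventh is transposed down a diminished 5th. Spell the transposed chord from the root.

Bb, Db, F, Ab, C, Eb

Transposed root: Fb → Bb (diminished 5th down). So we spell Bb minor eleventh:
Bb — root
Db — minor 3rd
F — perfect 5th
Ab — minor 7th
C — major 9th
Eb — perfect 11th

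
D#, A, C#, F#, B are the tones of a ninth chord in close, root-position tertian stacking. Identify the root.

B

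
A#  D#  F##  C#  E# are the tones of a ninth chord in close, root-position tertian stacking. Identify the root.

D#

Arranged so that each adjacent pair is a third by letter name: D# – F## – A# – C# – E#.
The bottom of that stack, D#, is the root (this is D# dominant ninth).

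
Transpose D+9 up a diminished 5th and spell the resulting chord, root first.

Ab, C, E, Gb, Bb

D up a diminished 5th → Ab. New chord: Ab dominant ninth sharp five.
Ab — root
C — major 3rd
E — augmented 5th
Gb — minor 7th
Bb — major 9th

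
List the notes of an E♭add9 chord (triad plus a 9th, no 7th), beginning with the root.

Eb  G  Bb  F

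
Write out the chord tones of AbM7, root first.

AbM7: major seventh on Ab.
Root: Ab
Major 3rd (3rd): C
Perfect 5th (5th): Eb
Major 7th (7th): G

Ab C Eb G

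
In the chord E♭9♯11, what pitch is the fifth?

Bb

E♭9♯11 is built on Eb; its 5th is a perfect 5th above the root.
A fifth above E uses the letter B, and the perfect 5th above Eb is Bb.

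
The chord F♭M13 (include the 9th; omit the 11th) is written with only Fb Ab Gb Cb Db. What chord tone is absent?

The full F♭M13 chord is Fb, Ab, Cb, Eb, Gb, Db.
Comparing with the voicing, the major 7th (7th) — Eb — is absent.

Eb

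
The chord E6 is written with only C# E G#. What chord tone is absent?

The full E6 chord is E, G#, B, C#.
Comparing with the voicing, the perfect 5th (5th) — B — is absent.

B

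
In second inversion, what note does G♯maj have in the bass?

D♯

G♯maj = G♯–B♯–D♯. Second inversion → fifth in the bass = D♯.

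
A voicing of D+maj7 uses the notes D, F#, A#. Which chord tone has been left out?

C#

D+maj7 = D, F#, A#, C#. The voicing lacks the 7th (major 7th), C#.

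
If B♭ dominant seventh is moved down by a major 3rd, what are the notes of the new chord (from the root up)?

Transposed root: B-flat → G-flat (major 3rd down). So we spell G-flat dominant seventh:
Root: G-flat
Major 3rd (3rd): B-flat
Perfect 5th (5th): D-flat
Minor 7th (7th): F-flat

G-flat – B-flat – D-flat – F-flat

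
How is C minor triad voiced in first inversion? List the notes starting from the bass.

C minor triad = C–E-flat–G; first inversion → third (E-flat) lowest.

E-flat, G, C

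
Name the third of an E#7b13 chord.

G##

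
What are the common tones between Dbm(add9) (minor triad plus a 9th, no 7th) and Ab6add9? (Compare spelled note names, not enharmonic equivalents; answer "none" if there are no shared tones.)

Ab  Eb

Dbm(add9) = Db, Fb, Ab, Eb.
Ab6add9 = Ab, C, Eb, F, Bb.
Shared: Ab, Eb.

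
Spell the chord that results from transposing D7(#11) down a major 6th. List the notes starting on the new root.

F, A, C, E♭, B

Transposed root: D → F (major 6th down). So we spell F dominant seventh sharp eleven:
F — root
A — major 3rd
C — perfect 5th
E♭ — minor 7th
B — augmented 11th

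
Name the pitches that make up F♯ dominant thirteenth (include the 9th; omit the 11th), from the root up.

F♯  A♯  C♯  E  G♯  D♯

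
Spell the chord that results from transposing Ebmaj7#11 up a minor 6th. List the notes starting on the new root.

A minor 6th up from Eb is Cb, so the new chord is Cb major seventh sharp eleven.
root → Cb
3rd (major 3rd) → Eb
5th (perfect 5th) → Gb
7th (major 7th) → Bb
11th (augmented 11th) → F

Cb  Eb  Gb  Bb  F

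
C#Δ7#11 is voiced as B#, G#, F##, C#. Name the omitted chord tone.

C#Δ7#11 = C#, E#, G#, B#, F##. The voicing lacks the 3rd (major 3rd), E#.

E#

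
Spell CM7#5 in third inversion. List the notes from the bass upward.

In root position, CM7#5 is C–E–G#–B.
Third inversion puts the seventh (B) in the bass.

B  C  E  G#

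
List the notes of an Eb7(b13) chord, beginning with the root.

Eb7(b13) is a dominant seventh flat thirteen built on E♭.
E♭ — root
G — major 3rd
B♭ — perfect 5th
D♭ — minor 7th
C♭ — minor 13th

E♭, G, B♭, D♭, C♭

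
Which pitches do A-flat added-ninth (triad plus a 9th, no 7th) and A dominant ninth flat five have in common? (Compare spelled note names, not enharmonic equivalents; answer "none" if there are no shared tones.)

A-flat added-ninth = A-flat, C, E-flat, B-flat.
A dominant ninth flat five = A, C-sharp, E-flat, G, B.
Shared: E-flat.

E-flat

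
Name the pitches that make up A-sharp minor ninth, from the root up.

A-sharp minor ninth: minor ninth on A♯.
A♯ — root
C♯ — minor 3rd
E♯ — perfect 5th
G♯ — minor 7th
B♯ — major 9th

A♯  C♯  E♯  G♯  B♯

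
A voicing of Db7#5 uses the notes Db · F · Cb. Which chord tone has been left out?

A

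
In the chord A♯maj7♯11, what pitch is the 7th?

G##

A♯maj7♯11 is built on A#; its 7th is a major 7th above the root.
A seventh above A uses the letter G, and the major 7th above A# is G##.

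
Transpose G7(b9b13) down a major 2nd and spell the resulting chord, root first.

F A C Eb Gb Db

G down a major 2nd → F. New chord: F dominant seventh flat nine flat thirteen.
Root: F
Major 3rd (3rd): A
Perfect 5th (5th): C
Minor 7th (7th): Eb
Minor 9th (9th): Gb
Minor 13th (13th): Db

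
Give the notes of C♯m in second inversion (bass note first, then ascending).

G#, C#, E

In root position, C♯m is C#–E–G#.
Second inversion puts the fifth (G#) in the bass.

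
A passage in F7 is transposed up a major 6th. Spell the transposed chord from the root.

D, F#, A, C

F up a major 6th → D. New chord: D dominant seventh.
root → D
3rd (major 3rd) → F#
5th (perfect 5th) → A
7th (minor 7th) → C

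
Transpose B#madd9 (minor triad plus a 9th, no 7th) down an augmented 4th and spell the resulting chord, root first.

F#, A, C#, G#

An augmented 4th down from B# is F#, so the new chord is F# minor added-ninth.
- root: F#
- minor 3rd: A
- perfect 5th: C#
- major 9th: G#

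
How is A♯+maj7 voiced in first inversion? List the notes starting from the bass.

C𝄪, E𝄪, G𝄪, A♯

In root position, A♯+maj7 is A♯–C𝄪–E𝄪–G𝄪.
First inversion puts the third (C𝄪) in the bass.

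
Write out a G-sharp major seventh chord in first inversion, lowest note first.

In root position, G-sharp major seventh is G♯–B♯–D♯–F𝄪.
First inversion puts the third (B♯) in the bass.

B♯ D♯ F𝄪 G♯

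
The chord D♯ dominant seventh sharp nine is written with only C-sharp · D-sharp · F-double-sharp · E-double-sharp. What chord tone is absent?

A-sharp

The full D♯ dominant seventh sharp nine chord is D-sharp, F-double-sharp, A-sharp, C-sharp, E-double-sharp.
Comparing with the voicing, the perfect 5th (5th) — A-sharp — is absent.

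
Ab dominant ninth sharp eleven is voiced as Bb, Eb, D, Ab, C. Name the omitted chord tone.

Gb

Ab dominant ninth sharp eleven = Ab, C, Eb, Gb, Bb, D. The voicing lacks the 7th (minor 7th), Gb.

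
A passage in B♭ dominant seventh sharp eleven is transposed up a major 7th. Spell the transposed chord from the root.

A  C#  E  G  D#

Bb up a major 7th → A. New chord: A dominant seventh sharp eleven.
root → A
3rd (major 3rd) → C#
5th (perfect 5th) → E
7th (minor 7th) → G
11th (augmented 11th) → D#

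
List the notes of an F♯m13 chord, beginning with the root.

F♯ A C♯ E G♯ B D♯

F♯m13: minor thirteenth on F♯.
root → F♯
3rd (minor 3rd) → A
5th (perfect 5th) → C♯
7th (minor 7th) → E
9th (major 9th) → G♯
11th (perfect 11th) → B
13th (major 13th) → D♯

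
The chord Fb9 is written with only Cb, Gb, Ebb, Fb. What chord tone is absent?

Ab

The full Fb9 chord is Fb, Ab, Cb, Ebb, Gb.
Comparing with the voicing, the major 3rd (3rd) — Ab — is absent.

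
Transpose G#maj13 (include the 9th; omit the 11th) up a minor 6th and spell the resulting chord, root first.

E, G♯, B, D♯, F♯, C♯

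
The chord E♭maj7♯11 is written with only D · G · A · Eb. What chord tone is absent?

E♭maj7♯11 = Eb, G, Bb, D, A. The voicing lacks the 5th (perfect 5th), Bb.

Bb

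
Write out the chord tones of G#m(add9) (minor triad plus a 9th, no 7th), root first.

G♯, B, D♯, A♯

Root G♯, quality minor added-ninth:
root → G♯
3rd (minor 3rd) → B
5th (perfect 5th) → D♯
9th (major 9th) → A♯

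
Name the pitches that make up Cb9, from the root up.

Root C♭, quality dominant ninth:
- root: C♭
- major 3rd: E♭
- perfect 5th: G♭
- minor 7th: B𝄫
- major 9th: D♭

C♭  E♭  G♭  B𝄫  D♭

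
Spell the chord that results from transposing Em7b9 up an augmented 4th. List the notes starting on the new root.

A#, C#, E#, G#, B

An augmented 4th up from E is A#, so the new chord is A# minor seventh flat nine.
Root: A#
Minor 3rd (3rd): C#
Perfect 5th (5th): E#
Minor 7th (7th): G#
Minor 9th (9th): B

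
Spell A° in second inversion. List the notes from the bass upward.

A° = A–C–E♭; second inversion → fifth (E♭) lowest.

E♭, A, C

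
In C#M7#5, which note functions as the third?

Root of C#M7#5 = C#. The 3rd is a major 3rd: C# up a major 3rd → E#.

E#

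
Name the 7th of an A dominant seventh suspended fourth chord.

G

Root of A dominant seventh suspended fourth = A. The 7th is a minor 7th: A up a minor 7th → G.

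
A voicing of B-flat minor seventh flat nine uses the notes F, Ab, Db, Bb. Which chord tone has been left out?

Cb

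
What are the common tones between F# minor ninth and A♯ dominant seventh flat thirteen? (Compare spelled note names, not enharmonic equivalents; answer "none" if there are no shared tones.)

F-sharp G-sharp

F# minor ninth: F-sharp A C-sharp E G-sharp
A♯ dominant seventh flat thirteen: A-sharp C-double-sharp E-sharp G-sharp F-sharp
Common to both → F-sharp, G-sharp.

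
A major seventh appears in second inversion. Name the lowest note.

E

A major seventh = A–C-sharp–E–G-sharp. Second inversion → fifth in the bass = E.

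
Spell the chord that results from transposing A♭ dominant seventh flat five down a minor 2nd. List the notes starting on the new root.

G, B, D-flat, F

A minor 2nd down from A-flat is G, so the new chord is G dominant seventh flat five.
- root: G
- major 3rd: B
- diminished 5th: D-flat
- minor 7th: F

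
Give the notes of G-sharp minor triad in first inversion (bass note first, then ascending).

B – D-sharp – G-sharp

G-sharp minor triad = G-sharp–B–D-sharp; first inversion → third (B) lowest.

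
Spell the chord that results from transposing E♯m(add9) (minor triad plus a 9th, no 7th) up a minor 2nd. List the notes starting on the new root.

E# up a minor 2nd → F#. New chord: F# minor added-ninth.
- root: F#
- minor 3rd: A
- perfect 5th: C#
- major 9th: G#

F# – A – C# – G#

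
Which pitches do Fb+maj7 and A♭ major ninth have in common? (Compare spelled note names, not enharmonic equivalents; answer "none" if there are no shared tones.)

A♭, C, E♭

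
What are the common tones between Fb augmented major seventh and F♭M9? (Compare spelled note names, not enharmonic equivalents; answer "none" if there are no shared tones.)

F♭ – A♭ – E♭

Fb augmented major seventh = F♭, A♭, C, E♭.
F♭M9 = F♭, A♭, C♭, E♭, G♭.
Shared: F♭, A♭, E♭.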